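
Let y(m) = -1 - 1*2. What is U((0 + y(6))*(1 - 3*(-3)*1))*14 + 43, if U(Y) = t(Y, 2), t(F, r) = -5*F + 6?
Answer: 2227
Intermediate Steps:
t(F, r) = 6 - 5*F
y(m) = -3 (y(m) = -1 - 2 = -3)
U(Y) = 6 - 5*Y
U((0 + y(6))*(1 - 3*(-3)*1))*14 + 43 = (6 - 5*(0 - 3)*(1 - 3*(-3)*1))*14 + 43 = (6 - (-15)*(1 + 9*1))*14 + 43 = (6 - (-15)*(1 + 9))*14 + 43 = (6 - (-15)*10)*14 + 43 = (6 - 5*(-30))*14 + 43 = (6 + 150)*14 + 43 = 156*14 + 43 = 2184 + 43 = 2227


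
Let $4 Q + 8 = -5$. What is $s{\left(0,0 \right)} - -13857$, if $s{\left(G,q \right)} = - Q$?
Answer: $\frac{55441}{4} \approx 13860.0$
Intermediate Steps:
$Q = - \frac{13}{4}$ ($Q = -2 + \frac{1}{4} \left(-5\right) = -2 - \frac{5}{4} = - \frac{13}{4} \approx -3.25$)
$s{\left(G,q \right)} = \frac{13}{4}$ ($s{\left(G,q \right)} = \left(-1\right) \left(- \frac{13}{4}\right) = \frac{13}{4}$)
$s{\left(0,0 \right)} - -13857 = \frac{13}{4} - -13857 = \frac{13}{4} + 13857 = \frac{55441}{4}$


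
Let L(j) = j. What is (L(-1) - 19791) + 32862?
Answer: 13070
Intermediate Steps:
(L(-1) - 19791) + 32862 = (-1 - 19791) + 32862 = -19792 + 32862 = 13070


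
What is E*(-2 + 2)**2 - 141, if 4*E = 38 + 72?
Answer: -141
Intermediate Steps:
E = 55/2 (E = (38 + 72)/4 = (1/4)*110 = 55/2 ≈ 27.500)
E*(-2 + 2)**2 - 141 = 55*(-2 + 2)**2/2 - 141 = (55/2)*0**2 - 141 = (55/2)*0 - 141 = 0 - 141 = -141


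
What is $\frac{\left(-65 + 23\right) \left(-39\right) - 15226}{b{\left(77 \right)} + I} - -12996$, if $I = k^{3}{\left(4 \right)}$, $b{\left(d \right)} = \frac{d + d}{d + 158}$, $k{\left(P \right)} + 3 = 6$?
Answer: $\frac{81267824}{6499} \approx 12505.0$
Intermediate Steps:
$k{\left(P \right)} = 3$ ($k{\left(P \right)} = -3 + 6 = 3$)
$b{\left(d \right)} = \frac{2 d}{158 + d}$
$I = 27$ ($I = 3^{3} = 27$)
$\frac{\left(-65 + 23\right) \left(-39\right) - 15226}{b{\left(77 \right)} + I} - -12996 = \frac{\left(-65 + 23\right) \left(-39\right) - 15226}{2 \cdot 77 \frac{1}{158 + 77} + 27} - -12996 = \frac{\left(-42\right) \left(-39\right) - 15226}{2 \cdot 77 \cdot \frac{1}{235} + 27} + 12996 = \frac{1638 - 15226}{2 \cdot 77 \cdot \frac{1}{235} + 27} + 12996 = - \frac{13588}{\frac{154}{235} + 27} + 12996 = - \frac{13588}{\frac{6499}{235}} + 12996 = \left(-13588\right) \frac{235}{6499} + 12996 = - \frac{3193180}{6499} + 12996 = \frac{81267824}{6499}$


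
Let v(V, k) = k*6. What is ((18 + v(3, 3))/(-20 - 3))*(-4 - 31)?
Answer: 1260/23 ≈ 54.783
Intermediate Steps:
v(V, k) = 6*k
((18 + v(3, 3))/(-20 - 3))*(-4 - 31) = ((18 + 6*3)/(-20 - 3))*(-4 - 31) = ((18 + 18)/(-23))*(-35) = (36*(-1/23))*(-35) = -36/23*(-35) = 1260/23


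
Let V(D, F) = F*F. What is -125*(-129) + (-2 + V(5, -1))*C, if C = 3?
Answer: 16122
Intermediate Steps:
V(D, F) = F²
-125*(-129) + (-2 + V(5, -1))*C = -125*(-129) + (-2 + (-1)²)*3 = 16125 + (-2 + 1)*3 = 16125 - 1*3 = 16125 - 3 = 16122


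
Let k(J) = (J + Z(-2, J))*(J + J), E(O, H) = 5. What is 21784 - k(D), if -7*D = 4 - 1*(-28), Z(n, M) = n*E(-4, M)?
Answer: 1060888/49 ≈ 21651.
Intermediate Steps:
Z(n, M) = 5*n (Z(n, M) = n*5 = 5*n)
D = -32/7 (D = -(4 - 1*(-28))/7 = -(4 + 28)/7 = -⅐*32 = -32/7 ≈ -4.5714)
k(J) = 2*J*(-10 + J) (k(J) = (J + 5*(-2))*(J + J) = (J - 10)*(2*J) = (-10 + J)*(2*J) = 2*J*(-10 + J))
21784 - k(D) = 21784 - 2*(-32)*(-10 - 32/7)/7 = 21784 - 2*(-32)*(-102)/(7*7) = 21784 - 1*6528/49 = 21784 - 6528/49 = 1060888/49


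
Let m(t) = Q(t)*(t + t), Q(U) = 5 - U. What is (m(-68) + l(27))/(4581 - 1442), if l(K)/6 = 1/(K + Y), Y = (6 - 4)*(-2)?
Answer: -228338/72197 ≈ -3.1627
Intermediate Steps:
m(t) = 2*t*(5 - t) (m(t) = (5 - t)*(t + t) = (5 - t)*(2*t) = 2*t*(5 - t))
Y = -4 (Y = 2*(-2) = -4)
l(K) = 6/(-4 + K) (l(K) = 6/(K - 4) = 6/(-4 + K))
(m(-68) + l(27))/(4581 - 1442) = (2*(-68)*(5 - 1*(-68)) + 6/(-4 + 27))/(4581 - 1442) = (2*(-68)*(5 + 68) + 6/23)/3139 = (2*(-68)*73 + 6*(1/23))*(1/3139) = (-9928 + 6/23)*(1/3139) = -228338/23*1/3139 = -228338/72197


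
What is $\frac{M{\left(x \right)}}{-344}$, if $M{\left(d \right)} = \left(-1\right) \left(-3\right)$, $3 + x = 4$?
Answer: $- \frac{3}{344} \approx -0.0087209$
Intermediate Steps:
$x = 1$ ($x = -3 + 4 = 1$)
$M{\left(d \right)} = 3$
$\frac{M{\left(x \right)}}{-344} = \frac{3}{-344} = 3 \left(- \frac{1}{344}\right) = - \frac{3}{344}$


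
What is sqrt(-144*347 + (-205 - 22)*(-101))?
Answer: I*sqrt(27041) ≈ 164.44*I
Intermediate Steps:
sqrt(-144*347 + (-205 - 22)*(-101)) = sqrt(-49968 - 227*(-101)) = sqrt(-49968 + 22927) = sqrt(-27041) = I*sqrt(27041)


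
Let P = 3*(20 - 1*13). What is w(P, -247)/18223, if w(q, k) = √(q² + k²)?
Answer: 5*√2458/18223 ≈ 0.013603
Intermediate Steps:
P = 21 (P = 3*(20 - 13) = 3*7 = 21)
w(q, k) = √(k² + q²)
w(P, -247)/18223 = √((-247)² + 21²)/18223 = √(61009 + 441)*(1/18223) = √61450*(1/18223) = (5*√2458)*(1/18223) = 5*√2458/18223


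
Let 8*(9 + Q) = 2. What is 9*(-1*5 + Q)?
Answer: -495/4 ≈ -123.75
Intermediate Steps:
Q = -35/4 (Q = -9 + (⅛)*2 = -9 + ¼ = -35/4 ≈ -8.7500)
9*(-1*5 + Q) = 9*(-1*5 - 35/4) = 9*(-5 - 35/4) = 9*(-55/4) = -495/4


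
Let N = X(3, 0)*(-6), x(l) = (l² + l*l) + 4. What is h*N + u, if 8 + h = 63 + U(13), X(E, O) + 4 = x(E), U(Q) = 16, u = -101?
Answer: -7769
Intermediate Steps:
x(l) = 4 + 2*l² (x(l) = (l² + l²) + 4 = 2*l² + 4 = 4 + 2*l²)
X(E, O) = 2*E² (X(E, O) = -4 + (4 + 2*E²) = 2*E²)
N = -108 (N = (2*3²)*(-6) = (2*9)*(-6) = 18*(-6) = -108)
h = 71 (h = -8 + (63 + 16) = -8 + 79 = 71)
h*N + u = 71*(-108) - 101 = -7668 - 101 = -7769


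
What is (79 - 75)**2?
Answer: 16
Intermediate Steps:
(79 - 75)**2 = 4**2 = 16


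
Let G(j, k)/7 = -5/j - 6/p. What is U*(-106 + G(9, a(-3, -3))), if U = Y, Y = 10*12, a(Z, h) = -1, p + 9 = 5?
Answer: -35780/3 ≈ -11927.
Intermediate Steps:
p = -4 (p = -9 + 5 = -4)
G(j, k) = 21/2 - 35/j (G(j, k) = 7*(-5/j - 6/(-4)) = 7*(-5/j - 6*(-¼)) = 7*(-5/j + 3/2) = 7*(3/2 - 5/j) = 21/2 - 35/j)
Y = 120
U = 120
U*(-106 + G(9, a(-3, -3))) = 120*(-106 + (21/2 - 35/9)) = 120*(-106 + 119/18) = 120*(-1789/18) = -35780/3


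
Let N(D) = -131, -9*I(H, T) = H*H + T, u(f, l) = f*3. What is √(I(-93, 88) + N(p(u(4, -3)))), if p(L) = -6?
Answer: 2*I*√2479/3 ≈ 33.193*I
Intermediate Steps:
u(f, l) = 3*f
I(H, T) = -T/9 - H²/9 (I(H, T) = -(H*H + T)/9 = -(H² + T)/9 = -(T + H²)/9 = -T/9 - H²/9)
√(I(-93, 88) + N(p(u(4, -3)))) = √((-⅑*88 - ⅑*(-93)²) - 131) = √((-88/9 - ⅑*8649) - 131) = √((-88/9 - 961) - 131) = √(-8737/9 - 131) = √(-9916/9) = 2*I*√2479/3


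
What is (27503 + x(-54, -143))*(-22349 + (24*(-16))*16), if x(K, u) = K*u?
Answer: -1003665925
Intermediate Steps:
(27503 + x(-54, -143))*(-22349 + (24*(-16))*16) = (27503 - 54*(-143))*(-22349 + (24*(-16))*16) = (27503 + 7722)*(-22349 - 384*16) = 35225*(-22349 - 6144) = 35225*(-28493) = -1003665925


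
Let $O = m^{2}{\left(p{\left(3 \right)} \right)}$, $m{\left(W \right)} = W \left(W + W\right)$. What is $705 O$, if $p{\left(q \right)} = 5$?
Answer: $1762500$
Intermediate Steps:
$m{\left(W \right)} = 2 W^{2}$ ($m{\left(W \right)} = W 2 W = 2 W^{2}$)
$O = 2500$ ($O = \left(2 \cdot 5^{2}\right)^{2} = \left(2 \cdot 25\right)^{2} = 50^{2} = 2500$)
$705 O = 705 \cdot 2500 = 1762500$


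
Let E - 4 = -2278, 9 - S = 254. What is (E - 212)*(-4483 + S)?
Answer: 11753808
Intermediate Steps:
S = -245 (S = 9 - 1*254 = 9 - 254 = -245)
E = -2274 (E = 4 - 2278 = -2274)
(E - 212)*(-4483 + S) = (-2274 - 212)*(-4483 - 245) = -2486*(-4728) = 11753808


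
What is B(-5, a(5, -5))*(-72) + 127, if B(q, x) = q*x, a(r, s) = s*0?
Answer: 127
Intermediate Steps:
a(r, s) = 0
B(-5, a(5, -5))*(-72) + 127 = -5*0*(-72) + 127 = 0*(-72) + 127 = 0 + 127 = 127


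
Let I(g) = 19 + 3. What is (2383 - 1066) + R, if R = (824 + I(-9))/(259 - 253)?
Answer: 1458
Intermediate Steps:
I(g) = 22
R = 141 (R = (824 + 22)/(259 - 253) = 846/6 = 846*(⅙) = 141)
(2383 - 1066) + R = (2383 - 1066) + 141 = 1317 + 141 = 1458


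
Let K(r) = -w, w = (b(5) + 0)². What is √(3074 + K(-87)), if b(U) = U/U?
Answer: √3073 ≈ 55.435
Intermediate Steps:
b(U) = 1
w = 1 (w = (1 + 0)² = 1² = 1)
K(r) = -1 (K(r) = -1*1 = -1)
√(3074 + K(-87)) = √(3074 - 1) = √3073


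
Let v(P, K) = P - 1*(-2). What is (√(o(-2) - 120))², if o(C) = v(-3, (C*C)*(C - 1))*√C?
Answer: -120 - I*√2 ≈ -120.0 - 1.4142*I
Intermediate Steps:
v(P, K) = 2 + P (v(P, K) = P + 2 = 2 + P)
o(C) = -√C (o(C) = (2 - 3)*√C = -√C)
(√(o(-2) - 120))² = (√(-√(-2) - 120))² = (√(-I*√2 - 120))² = (√(-120 - I*√2))² = -120 - I*√2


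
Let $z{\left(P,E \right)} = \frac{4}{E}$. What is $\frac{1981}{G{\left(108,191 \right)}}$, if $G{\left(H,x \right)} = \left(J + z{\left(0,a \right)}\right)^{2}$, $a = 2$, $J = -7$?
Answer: $\frac{1981}{25} \approx 79.24$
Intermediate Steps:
$G{\left(H,x \right)} = 25$ ($G{\left(H,x \right)} = \left(-7 + \frac{4}{2}\right)^{2} = \left(-7 + 4 \cdot \frac{1}{2}\right)^{2} = \left(-7 + 2\right)^{2} = \left(-5\right)^{2} = 25$)
$\frac{1981}{G{\left(108,191 \right)}} = \frac{1981}{25}$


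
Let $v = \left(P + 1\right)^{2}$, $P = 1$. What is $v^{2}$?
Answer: $16$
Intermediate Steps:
$v = 4$ ($v = \left(1 + 1\right)^{2} = 2^{2} = 4$)
$v^{2} = 4^{2} = 16$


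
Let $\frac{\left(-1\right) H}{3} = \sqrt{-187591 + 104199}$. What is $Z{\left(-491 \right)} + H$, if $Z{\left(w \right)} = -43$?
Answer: $-43 - 24 i \sqrt{1303} \approx -43.0 - 866.33 i$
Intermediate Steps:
$H = - 24 i \sqrt{1303}$ ($H = - 3 \sqrt{-187591 + 104199} = - 3 \sqrt{-83392} = - 3 \cdot 8 i \sqrt{1303} = - 24 i \sqrt{1303} \approx - 866.33 i$)
$Z{\left(-491 \right)} + H = -43 - 24 i \sqrt{1303}$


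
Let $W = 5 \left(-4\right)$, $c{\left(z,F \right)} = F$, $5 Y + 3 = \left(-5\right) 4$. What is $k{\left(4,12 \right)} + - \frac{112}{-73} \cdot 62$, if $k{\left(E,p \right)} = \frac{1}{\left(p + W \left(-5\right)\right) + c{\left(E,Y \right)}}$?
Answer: $\frac{3729293}{39201} \approx 95.133$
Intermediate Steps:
$Y = - \frac{23}{5}$ ($Y = - \frac{3}{5} + \frac{\left(-5\right) 4}{5} = - \frac{3}{5} + \frac{1}{5} \left(-20\right) = - \frac{3}{5} - 4 = - \frac{23}{5} \approx -4.6$)
$W = -20$
$k{\left(E,p \right)} = \frac{1}{\frac{477}{5} + p}$ ($k{\left(E,p \right)} = \frac{1}{\left(p - -100\right) - \frac{23}{5}} = \frac{1}{\left(p + 100\right) - \frac{23}{5}} = \frac{1}{\left(100 + p\right) - \frac{23}{5}} = \frac{1}{\frac{477}{5} + p}$)
$k{\left(4,12 \right)} + - \frac{112}{-73} \cdot 62 = \frac{5}{477 + 5 \cdot 12} + - \frac{112}{-73} \cdot 62 = \frac{5}{477 + 60} + \left(-112\right) \left(- \frac{1}{73}\right) 62 = \frac{5}{537} + \frac{112}{73} \cdot 62 = 5 \cdot \frac{1}{537} + \frac{6944}{73} = \frac{5}{537} + \frac{6944}{73} = \frac{3729293}{39201}$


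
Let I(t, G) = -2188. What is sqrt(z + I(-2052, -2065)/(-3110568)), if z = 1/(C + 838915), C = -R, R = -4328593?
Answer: sqrt(710115236565753851403)/1004617814034 ≈ 0.026525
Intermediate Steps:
C = 4328593 (C = -1*(-4328593) = 4328593)
z = 1/5167508 (z = 1/(4328593 + 838915) = 1/5167508 ≈ 1.9352e-7)
sqrt(z + I(-2052, -2065)/(-3110568)) = sqrt(1/5167508 - 2188/(-3110568)) = sqrt(1/5167508 - 2188*(-1/3110568)) = sqrt(1/5167508 + 547/777642) = sqrt(1413702259/2009235628068) = sqrt(710115236565753851403)/1004617814034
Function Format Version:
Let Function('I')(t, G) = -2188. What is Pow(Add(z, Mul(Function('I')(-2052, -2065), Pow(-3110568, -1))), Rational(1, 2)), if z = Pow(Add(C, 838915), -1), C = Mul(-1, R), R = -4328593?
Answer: Mul(Rational(1, 1004617814034), Pow(710115236565753851403, Rational(1, 2))) ≈ 0.026525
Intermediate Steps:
C = 4328593 (C = Mul(-1, -4328593) = 4328593)
z = Rational(1, 5167508) (z = Pow(Add(4328593, 838915), -1) = Pow(5167508, -1) = Rational(1, 5167508) ≈ 1.9352e-7)
Pow(Add(z, Mul(Function('I')(-2052, -2065), Pow(-3110568, -1))), Rational(1, 2)) = Pow(Add(Rational(1, 5167508), Mul(-2188, Pow(-3110568, -1))), Rational(1, 2)) = Pow(Add(Rational(1, 5167508), Mul(-2188, Rational(-1, 3110568))), Rational(1, 2)) = Pow(Add(Rational(1, 5167508), Rational(547, 777642)), Rational(1, 2)) = Pow(Rational(1413702259, 2009235628068), Rational(1, 2)) = Mul(Rational(1, 1004617814034), Pow(710115236565753851403, Rational(1, 2)))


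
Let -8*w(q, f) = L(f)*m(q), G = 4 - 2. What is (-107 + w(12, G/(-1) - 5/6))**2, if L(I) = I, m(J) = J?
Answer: 168921/16 ≈ 10558.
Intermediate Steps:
G = 2
w(q, f) = -f*q/8
(-107 + w(12, G/(-1) - 5/6))**2 = (-107 - 1/8*(2/(-1) - 5/6)*12)**2 = (-107 - 1/8*(2*(-1) - 5*1/6)*12)**2 = (-107 - 1/8*(-2 - 5/6)*12)**2 = (-107 - 1/8*(-17/6)*12)**2 = (-107 + 17/4)**2 = (-411/4)**2 = 168921/16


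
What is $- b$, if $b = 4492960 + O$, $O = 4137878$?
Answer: $-8630838$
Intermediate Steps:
$b = 8630838$ ($b = 4492960 + 4137878 = 8630838$)
$- b = \left(-1\right) 8630838 = -8630838$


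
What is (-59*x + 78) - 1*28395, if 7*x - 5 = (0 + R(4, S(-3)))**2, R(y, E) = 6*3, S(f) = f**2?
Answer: -31090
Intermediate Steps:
R(y, E) = 18
x = 47 (x = 5/7 + (0 + 18)**2/7 = 5/7 + (1/7)*18**2 = 5/7 + (1/7)*324 = 5/7 + 324/7 = 47)
(-59*x + 78) - 1*28395 = (-59*47 + 78) - 1*28395 = (-2773 + 78) - 28395 = -2695 - 28395 = -31090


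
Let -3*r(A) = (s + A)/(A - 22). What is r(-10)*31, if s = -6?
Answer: -31/6 ≈ -5.1667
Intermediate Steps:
r(A) = -(-6 + A)/(3*(-22 + A)) (r(A) = -(-6 + A)/(3*(A - 22)) = -(-6 + A)/(3*(-22 + A)))
r(-10)*31 = ((6 - 1*(-10))/(3*(-22 - 10)))*31 = ((⅓)*(6 + 10)/(-32))*31 = ((⅓)*(-1/32)*16)*31 = -⅙*31 = -31/6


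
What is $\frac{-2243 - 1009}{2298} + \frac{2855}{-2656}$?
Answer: $- \frac{2533017}{1017248} \approx -2.4901$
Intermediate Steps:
$\frac{-2243 - 1009}{2298} + \frac{2855}{-2656} = \left(-3252\right) \frac{1}{2298} + 2855 \left(- \frac{1}{2656}\right) = - \frac{542}{383} - \frac{2855}{2656} = - \frac{2533017}{1017248}$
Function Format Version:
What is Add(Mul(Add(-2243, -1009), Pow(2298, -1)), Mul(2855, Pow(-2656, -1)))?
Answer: Rational(-2533017, 1017248) ≈ -2.4901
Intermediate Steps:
Add(Mul(Add(-2243, -1009), Pow(2298, -1)), Mul(2855, Pow(-2656, -1))) = Add(Mul(-3252, Rational(1, 2298)), Mul(2855, Rational(-1, 2656))) = Add(Rational(-542, 383), Rational(-2855, 2656)) = Rational(-2533017, 1017248)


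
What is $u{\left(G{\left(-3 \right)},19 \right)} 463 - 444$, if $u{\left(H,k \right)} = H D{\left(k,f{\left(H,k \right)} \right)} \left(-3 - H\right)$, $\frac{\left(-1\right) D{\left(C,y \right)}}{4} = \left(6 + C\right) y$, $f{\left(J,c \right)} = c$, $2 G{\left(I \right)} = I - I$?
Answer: $-444$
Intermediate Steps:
$G{\left(I \right)} = 0$ ($G{\left(I \right)} = \frac{I - I}{2} = \frac{1}{2} \cdot 0 = 0$)
$D{\left(C,y \right)} = - 4 y \left(6 + C\right)$ ($D{\left(C,y \right)} = - 4 \left(6 + C\right) y = - 4 y \left(6 + C\right)$)
$u{\left(H,k \right)} = - 4 H k \left(-3 - H\right) \left(6 + k\right)$ ($u{\left(H,k \right)} = H \left(- 4 k \left(6 + k\right)\right) \left(-3 - H\right) = - 4 H k \left(6 + k\right) \left(-3 - H\right) = - 4 H k \left(-3 - H\right) \left(6 + k\right)$)
$u{\left(G{\left(-3 \right)},19 \right)} 463 - 444 = 4 \cdot 0 \cdot 19 \left(3 + 0\right) \left(6 + 19\right) 463 - 444 = 4 \cdot 0 \cdot 19 \cdot 3 \cdot 25 \cdot 463 - 444 = 0 \cdot 463 - 444 = 0 - 444 = -444$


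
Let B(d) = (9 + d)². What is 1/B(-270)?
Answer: 1/68121 ≈ 1.4680e-5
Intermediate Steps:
1/B(-270) = 1/((9 - 270)²) = 1/((-261)²) = 1/68121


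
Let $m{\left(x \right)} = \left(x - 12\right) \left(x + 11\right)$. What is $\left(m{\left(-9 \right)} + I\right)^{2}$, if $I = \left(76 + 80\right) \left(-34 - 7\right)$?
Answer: $41447844$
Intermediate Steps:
$m{\left(x \right)} = \left(-12 + x\right) \left(11 + x\right)$
$I = -6396$ ($I = 156 \left(-41\right) = -6396$)
$\left(m{\left(-9 \right)} + I\right)^{2} = \left(\left(-132 + \left(-9\right)^{2} - -9\right) - 6396\right)^{2} = \left(\left(-132 + 81 + 9\right) - 6396\right)^{2} = \left(-42 - 6396\right)^{2} = \left(-6438\right)^{2} = 41447844$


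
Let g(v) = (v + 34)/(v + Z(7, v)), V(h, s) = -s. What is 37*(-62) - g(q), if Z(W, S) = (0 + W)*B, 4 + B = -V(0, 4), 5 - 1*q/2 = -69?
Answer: -169847/74 ≈ -2295.2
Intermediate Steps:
q = 148 (q = 10 - 2*(-69) = 10 + 138 = 148)
B = 0 (B = -4 - (-1)*4 = -4 - 1*(-4) = -4 + 4 = 0)
Z(W, S) = 0 (Z(W, S) = (0 + W)*0 = W*0 = 0)
g(v) = (34 + v)/v (g(v) = (v + 34)/(v + 0) = (34 + v)/v)
37*(-62) - g(q) = 37*(-62) - (34 + 148)/148 = -2294 - 182/148 = -2294 - 1*91/74 = -2294 - 91/74 = -169847/74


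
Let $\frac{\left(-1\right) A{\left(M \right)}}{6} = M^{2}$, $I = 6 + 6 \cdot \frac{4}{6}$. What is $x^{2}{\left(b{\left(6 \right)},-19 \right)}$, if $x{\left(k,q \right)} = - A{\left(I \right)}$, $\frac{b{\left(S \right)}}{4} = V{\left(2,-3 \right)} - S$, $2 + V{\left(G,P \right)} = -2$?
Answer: $360000$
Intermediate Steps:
$I = 10$ ($I = 6 + 6 \cdot 4 \cdot \frac{1}{6} = 6 + 6 \cdot \frac{2}{3} = 6 + 4 = 10$)
$V{\left(G,P \right)} = -4$ ($V{\left(G,P \right)} = -2 - 2 = -4$)
$A{\left(M \right)} = - 6 M^{2}$
$b{\left(S \right)} = -16 - 4 S$ ($b{\left(S \right)} = 4 \left(-4 - S\right) = -16 - 4 S$)
$x{\left(k,q \right)} = 600$ ($x{\left(k,q \right)} = - \left(-6\right) 10^{2} = - \left(-6\right) 100 = \left(-1\right) \left(-600\right) = 600$)
$x^{2}{\left(b{\left(6 \right)},-19 \right)} = 600^{2} = 360000$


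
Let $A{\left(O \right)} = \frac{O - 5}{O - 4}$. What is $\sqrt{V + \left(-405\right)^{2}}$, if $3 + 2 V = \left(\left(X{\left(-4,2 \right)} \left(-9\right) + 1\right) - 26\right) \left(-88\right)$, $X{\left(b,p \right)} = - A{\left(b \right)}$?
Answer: $\sqrt{164678} \approx 405.81$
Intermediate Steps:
$A{\left(O \right)} = \frac{-5 + O}{-4 + O}$
$X{\left(b,p \right)} = - \frac{-5 + b}{-4 + b}$
$V = 653$ ($V = - \frac{3}{2} + \frac{\left(\left(\frac{5 - -4}{-4 - 4} \left(-9\right) + 1\right) - 26\right) \left(-88\right)}{2} = - \frac{3}{2} + \frac{\left(\left(\frac{5 + 4}{-8} \left(-9\right) + 1\right) - 26\right) \left(-88\right)}{2} = - \frac{3}{2} + \frac{\left(\left(\left(- \frac{1}{8}\right) 9 \left(-9\right) + 1\right) - 26\right) \left(-88\right)}{2} = - \frac{3}{2} + \frac{\left(\left(\left(- \frac{9}{8}\right) \left(-9\right) + 1\right) - 26\right) \left(-88\right)}{2} = - \frac{3}{2} + \frac{\left(\left(\frac{81}{8} + 1\right) - 26\right) \left(-88\right)}{2} = - \frac{3}{2} + \frac{\left(\frac{89}{8} - 26\right) \left(-88\right)}{2} = - \frac{3}{2} + \frac{\left(- \frac{119}{8}\right) \left(-88\right)}{2} = - \frac{3}{2} + \frac{1}{2} \cdot 1309 = - \frac{3}{2} + \frac{1309}{2} = 653$)
$\sqrt{V + \left(-405\right)^{2}} = \sqrt{653 + \left(-405\right)^{2}} = \sqrt{653 + 164025} = \sqrt{164678}$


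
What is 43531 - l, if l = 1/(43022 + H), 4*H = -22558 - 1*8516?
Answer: 3069240215/70507 ≈ 43531.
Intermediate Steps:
H = -15537/2 (H = (-22558 - 1*8516)/4 = (-22558 - 8516)/4 = (¼)*(-31074) = -15537/2 ≈ -7768.5)
l = 2/70507 (l = 1/(43022 - 15537/2) = 1/(70507/2) = 2/70507 ≈ 2.8366e-5)
43531 - l = 43531 - 1*2/70507 = 43531 - 2/70507 = 3069240215/70507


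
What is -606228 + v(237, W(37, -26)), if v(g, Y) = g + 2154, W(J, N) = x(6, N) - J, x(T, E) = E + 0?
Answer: -603837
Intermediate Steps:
x(T, E) = E
W(J, N) = N - J
v(g, Y) = 2154 + g
-606228 + v(237, W(37, -26)) = -606228 + (2154 + 237) = -606228 + 2391 = -603837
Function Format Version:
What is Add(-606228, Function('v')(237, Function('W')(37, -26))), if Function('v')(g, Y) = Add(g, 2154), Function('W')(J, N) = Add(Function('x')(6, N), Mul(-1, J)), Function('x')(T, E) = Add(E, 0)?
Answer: -603837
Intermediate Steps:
Function('x')(T, E) = E
Function('W')(J, N) = Add(N, Mul(-1, J))
Function('v')(g, Y) = Add(2154, g)
Add(-606228, Function('v')(237, Function('W')(37, -26))) = Add(-606228, Add(2154, 237)) = Add(-606228, 2391) = -603837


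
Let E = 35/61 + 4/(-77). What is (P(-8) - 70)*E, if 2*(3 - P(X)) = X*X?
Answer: -22059/427 ≈ -51.660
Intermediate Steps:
P(X) = 3 - X²/2 (P(X) = 3 - X*X/2 = 3 - X²/2)
E = 2451/4697 (E = 35*(1/61) + 4*(-1/77) = 35/61 - 4/77 = 2451/4697 ≈ 0.52182)
(P(-8) - 70)*E = ((3 - ½*(-8)²) - 70)*(2451/4697) = ((3 - ½*64) - 70)*(2451/4697) = ((3 - 32) - 70)*(2451/4697) = (-29 - 70)*(2451/4697) = -99*2451/4697 = -22059/427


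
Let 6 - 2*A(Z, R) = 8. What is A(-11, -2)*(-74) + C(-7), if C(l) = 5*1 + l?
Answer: 72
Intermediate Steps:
A(Z, R) = -1 (A(Z, R) = 3 - ½*8 = 3 - 4 = -1)
C(l) = 5 + l
A(-11, -2)*(-74) + C(-7) = -1*(-74) + (5 - 7) = 74 - 2 = 72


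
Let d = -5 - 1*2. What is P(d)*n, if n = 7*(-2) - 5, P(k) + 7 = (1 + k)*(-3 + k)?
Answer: -1007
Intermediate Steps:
d = -7 (d = -5 - 2 = -7)
P(k) = -7 + (1 + k)*(-3 + k)
n = -19 (n = -14 - 5 = -19)
P(d)*n = (-10 + (-7)**2 - 2*(-7))*(-19) = (-10 + 49 + 14)*(-19) = 53*(-19) = -1007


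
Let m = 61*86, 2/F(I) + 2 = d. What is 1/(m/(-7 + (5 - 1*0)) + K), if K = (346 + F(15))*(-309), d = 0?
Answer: -1/109228 ≈ -9.1552e-6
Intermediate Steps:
F(I) = -1 (F(I) = 2/(-2 + 0) = 2/(-2) = 2*(-½) = -1)
m = 5246
K = -106605 (K = (346 - 1)*(-309) = 345*(-309) = -106605)
1/(m/(-7 + (5 - 1*0)) + K) = 1/(5246/(-7 + (5 - 1*0)) - 106605) = 1/(5246/(-7 + (5 + 0)) - 106605) = 1/(5246/(-7 + 5) - 106605) = 1/(5246/(-2) - 106605) = 1/(-½*5246 - 106605) = 1/(-2623 - 106605) = 1/(-109228) = -1/109228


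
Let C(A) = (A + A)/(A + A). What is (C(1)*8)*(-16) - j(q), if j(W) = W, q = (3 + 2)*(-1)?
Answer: -123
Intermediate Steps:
C(A) = 1 (C(A) = (2*A)/((2*A)) = (2*A)*(1/(2*A)) = 1)
q = -5 (q = 5*(-1) = -5)
(C(1)*8)*(-16) - j(q) = (1*8)*(-16) - 1*(-5) = 8*(-16) + 5 = -128 + 5 = -123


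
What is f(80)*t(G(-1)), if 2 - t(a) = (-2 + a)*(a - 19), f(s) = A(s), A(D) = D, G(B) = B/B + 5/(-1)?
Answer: -10880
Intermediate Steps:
G(B) = -4 (G(B) = 1 + 5*(-1) = 1 - 5 = -4)
f(s) = s
t(a) = 2 - (-19 + a)*(-2 + a) (t(a) = 2 - (-2 + a)*(a - 19) = 2 - (-2 + a)*(-19 + a) = 2 - (-19 + a)*(-2 + a))
f(80)*t(G(-1)) = 80*(-36 - 1*(-4)**2 + 21*(-4)) = 80*(-36 - 1*16 - 84) = 80*(-36 - 16 - 84) = 80*(-136) = -10880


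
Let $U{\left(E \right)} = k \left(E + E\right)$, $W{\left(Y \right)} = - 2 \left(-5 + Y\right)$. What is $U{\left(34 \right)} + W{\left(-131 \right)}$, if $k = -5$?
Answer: $-68$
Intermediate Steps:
$W{\left(Y \right)} = 10 - 2 Y$
$U{\left(E \right)} = - 10 E$ ($U{\left(E \right)} = - 5 \left(E + E\right) = - 5 \cdot 2 E = - 10 E$)
$U{\left(34 \right)} + W{\left(-131 \right)} = \left(-10\right) 34 + \left(10 - -262\right) = -340 + \left(10 + 262\right) = -340 + 272 = -68$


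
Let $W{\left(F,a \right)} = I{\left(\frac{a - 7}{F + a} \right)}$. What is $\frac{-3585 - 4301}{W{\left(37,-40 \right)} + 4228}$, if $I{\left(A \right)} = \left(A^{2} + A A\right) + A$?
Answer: $- \frac{70974}{42611} \approx -1.6656$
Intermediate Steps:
$I{\left(A \right)} = A + 2 A^{2}$ ($I{\left(A \right)} = \left(A^{2} + A^{2}\right) + A = 2 A^{2} + A = A + 2 A^{2}$)
$W{\left(F,a \right)} = \frac{\left(1 + \frac{2 \left(-7 + a\right)}{F + a}\right) \left(-7 + a\right)}{F + a}$ ($W{\left(F,a \right)} = \frac{a - 7}{F + a} \left(1 + 2 \frac{a - 7}{F + a}\right) = \frac{-7 + a}{F + a} \left(1 + 2 \frac{-7 + a}{F + a}\right) = \frac{-7 + a}{F + a} \left(1 + \frac{2 \left(-7 + a\right)}{F + a}\right) = \frac{\left(1 + \frac{2 \left(-7 + a\right)}{F + a}\right) \left(-7 + a\right)}{F + a}$)
$\frac{-3585 - 4301}{W{\left(37,-40 \right)} + 4228} = \frac{-3585 - 4301}{\frac{\left(-7 - 40\right) \left(-14 + 37 + 3 \left(-40\right)\right)}{\left(37 - 40\right)^{2}} + 4228} = - \frac{7886}{\frac{1}{9} \left(-47\right) \left(-14 + 37 - 120\right) + 4228} = - \frac{7886}{\frac{1}{9} \left(-47\right) \left(-97\right) + 4228} = - \frac{7886}{\frac{4559}{9} + 4228} = - \frac{7886}{\frac{42611}{9}} = \left(-7886\right) \frac{9}{42611} = - \frac{70974}{42611}$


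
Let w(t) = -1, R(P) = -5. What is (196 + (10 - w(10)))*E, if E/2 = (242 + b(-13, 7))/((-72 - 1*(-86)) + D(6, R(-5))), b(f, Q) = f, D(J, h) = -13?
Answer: 94806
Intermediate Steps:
E = 458 (E = 2*((242 - 13)/((-72 - 1*(-86)) - 13)) = 2*(229/((-72 + 86) - 13)) = 2*(229/(14 - 13)) = 2*(229/1) = 2*(229*1) = 2*229 = 458)
(196 + (10 - w(10)))*E = (196 + (10 - 1*(-1)))*458 = (196 + (10 + 1))*458 = (196 + 11)*458 = 207*458 = 94806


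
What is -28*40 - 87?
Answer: -1207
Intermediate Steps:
-28*40 - 87 = -1120 - 87 = -1207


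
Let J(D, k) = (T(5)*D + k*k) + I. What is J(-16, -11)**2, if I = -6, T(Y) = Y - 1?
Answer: 2601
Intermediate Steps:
T(Y) = -1 + Y
J(D, k) = -6 + k**2 + 4*D (J(D, k) = ((-1 + 5)*D + k*k) - 6 = (4*D + k**2) - 6 = (k**2 + 4*D) - 6 = -6 + k**2 + 4*D)
J(-16, -11)**2 = (-6 + (-11)**2 + 4*(-16))**2 = (-6 + 121 - 64)**2 = 51**2 = 2601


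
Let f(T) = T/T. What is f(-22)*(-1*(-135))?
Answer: 135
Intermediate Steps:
f(T) = 1
f(-22)*(-1*(-135)) = 1*(-1*(-135)) = 1*135 = 135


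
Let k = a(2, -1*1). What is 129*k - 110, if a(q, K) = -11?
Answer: -1529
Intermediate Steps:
k = -11
129*k - 110 = 129*(-11) - 110 = -1419 - 110 = -1529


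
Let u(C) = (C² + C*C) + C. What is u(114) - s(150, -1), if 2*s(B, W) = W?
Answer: 52213/2 ≈ 26107.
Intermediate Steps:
s(B, W) = W/2
u(C) = C + 2*C² (u(C) = (C² + C²) + C = 2*C² + C = C + 2*C²)
u(114) - s(150, -1) = 114*(1 + 2*114) - (-1)/2 = 114*(1 + 228) - 1*(-½) = 114*229 + ½ = 26106 + ½ = 52213/2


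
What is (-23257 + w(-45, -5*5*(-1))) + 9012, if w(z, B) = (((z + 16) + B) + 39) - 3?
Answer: -14213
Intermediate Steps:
w(z, B) = 52 + B + z (w(z, B) = (((16 + z) + B) + 39) - 3 = ((16 + B + z) + 39) - 3 = (55 + B + z) - 3 = 52 + B + z)
(-23257 + w(-45, -5*5*(-1))) + 9012 = (-23257 + (52 - 5*5*(-1) - 45)) + 9012 = (-23257 + (52 - 25*(-1) - 45)) + 9012 = (-23257 + (52 + 25 - 45)) + 9012 = (-23257 + 32) + 9012 = -23225 + 9012 = -14213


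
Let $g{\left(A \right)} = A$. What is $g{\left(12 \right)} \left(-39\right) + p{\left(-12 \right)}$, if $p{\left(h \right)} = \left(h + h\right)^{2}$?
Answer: $108$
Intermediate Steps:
$p{\left(h \right)} = 4 h^{2}$ ($p{\left(h \right)} = \left(2 h\right)^{2} = 4 h^{2}$)
$g{\left(12 \right)} \left(-39\right) + p{\left(-12 \right)} = 12 \left(-39\right) + 4 \left(-12\right)^{2} = -468 + 4 \cdot 144 = -468 + 576 = 108$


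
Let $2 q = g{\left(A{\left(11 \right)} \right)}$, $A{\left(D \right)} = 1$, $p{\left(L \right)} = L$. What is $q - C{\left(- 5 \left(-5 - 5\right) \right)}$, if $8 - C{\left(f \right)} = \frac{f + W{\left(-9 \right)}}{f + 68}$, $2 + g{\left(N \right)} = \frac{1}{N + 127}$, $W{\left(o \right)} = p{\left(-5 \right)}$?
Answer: $- \frac{130117}{15104} \approx -8.6147$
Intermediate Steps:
$W{\left(o \right)} = -5$
$g{\left(N \right)} = -2 + \frac{1}{127 + N}$ ($g{\left(N \right)} = -2 + \frac{1}{N + 127} = -2 + \frac{1}{127 + N}$)
$C{\left(f \right)} = 8 - \frac{-5 + f}{68 + f}$ ($C{\left(f \right)} = 8 - \frac{f - 5}{f + 68} = 8 - \frac{-5 + f}{68 + f}$)
$q = - \frac{255}{256}$ ($q = \frac{\frac{1}{127 + 1} \left(-253 - 2\right)}{2} = \frac{\frac{1}{128} \left(-253 - 2\right)}{2} = \frac{\frac{1}{128} \left(-255\right)}{2} = \frac{1}{2} \left(- \frac{255}{128}\right) = - \frac{255}{256} \approx -0.99609$)
$q - C{\left(- 5 \left(-5 - 5\right) \right)} = - \frac{255}{256} - \frac{549 + 7 \left(- 5 \left(-5 - 5\right)\right)}{68 - 5 \left(-5 - 5\right)} = - \frac{255}{256} - \frac{549 + 7 \left(\left(-5\right) \left(-10\right)\right)}{68 - -50} = - \frac{255}{256} - \frac{549 + 7 \cdot 50}{68 + 50} = - \frac{255}{256} - \frac{549 + 350}{118} = - \frac{255}{256} - \frac{1}{118} \cdot 899 = - \frac{255}{256} - \frac{899}{118} = - \frac{130117}{15104}$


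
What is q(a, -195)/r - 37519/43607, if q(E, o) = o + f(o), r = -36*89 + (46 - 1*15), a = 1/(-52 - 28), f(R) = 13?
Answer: -111111313/138365011 ≈ -0.80303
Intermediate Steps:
a = -1/80 (a = 1/(-80) = -1/80 ≈ -0.012500)
r = -3173 (r = -3204 + (46 - 15) = -3204 + 31 = -3173)
q(E, o) = 13 + o (q(E, o) = o + 13 = 13 + o)
q(a, -195)/r - 37519/43607 = (13 - 195)/(-3173) - 37519/43607 = -182*(-1/3173) - 37519*1/43607 = 182/3173 - 37519/43607 = -111111313/138365011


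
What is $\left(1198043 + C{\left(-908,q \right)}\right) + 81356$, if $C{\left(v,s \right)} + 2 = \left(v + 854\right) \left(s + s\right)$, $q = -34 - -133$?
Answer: $1268705$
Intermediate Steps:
$q = 99$ ($q = -34 + 133 = 99$)
$C{\left(v,s \right)} = -2 + 2 s \left(854 + v\right)$ ($C{\left(v,s \right)} = -2 + \left(v + 854\right) \left(s + s\right) = -2 + \left(854 + v\right) 2 s = -2 + 2 s \left(854 + v\right)$)
$\left(1198043 + C{\left(-908,q \right)}\right) + 81356 = \left(1198043 + \left(-2 + 1708 \cdot 99 + 2 \cdot 99 \left(-908\right)\right)\right) + 81356 = \left(1198043 - 10694\right) + 81356 = 1187349 + 81356 = 1268705$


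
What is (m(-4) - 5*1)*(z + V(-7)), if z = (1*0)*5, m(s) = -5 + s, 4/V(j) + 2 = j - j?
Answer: 28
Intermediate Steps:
V(j) = -2 (V(j) = 4/(-2 + (j - j)) = 4/(-2 + 0) = 4/(-2) = 4*(-½) = -2)
z = 0 (z = 0*5 = 0)
(m(-4) - 5*1)*(z + V(-7)) = ((-5 - 4) - 5*1)*(0 - 2) = (-9 - 5)*(-2) = -14*(-2) = 28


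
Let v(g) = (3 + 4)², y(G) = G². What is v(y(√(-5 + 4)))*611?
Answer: 29939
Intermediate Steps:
v(g) = 49 (v(g) = 7² = 49)
v(y(√(-5 + 4)))*611 = 49*611 = 29939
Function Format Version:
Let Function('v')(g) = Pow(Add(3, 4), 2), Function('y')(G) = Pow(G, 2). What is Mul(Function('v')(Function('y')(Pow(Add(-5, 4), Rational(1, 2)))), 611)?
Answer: 29939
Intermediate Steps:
Function('v')(g) = 49 (Function('v')(g) = Pow(7, 2) = 49)
Mul(Function('v')(Function('y')(Pow(Add(-5, 4), Rational(1, 2)))), 611) = Mul(49, 611) = 29939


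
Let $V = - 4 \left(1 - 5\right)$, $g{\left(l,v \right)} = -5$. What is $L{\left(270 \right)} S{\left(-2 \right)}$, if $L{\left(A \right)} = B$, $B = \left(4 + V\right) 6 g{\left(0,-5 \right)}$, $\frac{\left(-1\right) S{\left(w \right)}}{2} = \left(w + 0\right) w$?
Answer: $4800$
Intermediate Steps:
$V = 16$ ($V = \left(-4\right) \left(-4\right) = 16$)
$S{\left(w \right)} = - 2 w^{2}$ ($S{\left(w \right)} = - 2 \left(w + 0\right) w = - 2 w w = - 2 w^{2}$)
$B = -600$ ($B = \left(4 + 16\right) 6 \left(-5\right) = 20 \left(-30\right) = -600$)
$L{\left(A \right)} = -600$
$L{\left(270 \right)} S{\left(-2 \right)} = - 600 \left(- 2 \left(-2\right)^{2}\right) = - 600 \left(\left(-2\right) 4\right) = \left(-600\right) \left(-8\right) = 4800$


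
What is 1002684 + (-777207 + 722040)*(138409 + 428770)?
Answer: -31288561209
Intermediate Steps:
1002684 + (-777207 + 722040)*(138409 + 428770) = 1002684 - 55167*567179 = 1002684 - 31289563893 = -31288561209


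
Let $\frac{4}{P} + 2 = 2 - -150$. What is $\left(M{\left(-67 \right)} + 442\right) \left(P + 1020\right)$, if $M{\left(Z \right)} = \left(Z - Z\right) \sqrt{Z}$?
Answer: $\frac{33813884}{75} \approx 4.5085 \cdot 10^{5}$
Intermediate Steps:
$P = \frac{2}{75}$ ($P = \frac{4}{-2 + \left(2 - -150\right)} = \frac{4}{-2 + \left(2 + 150\right)} = \frac{4}{-2 + 152} = \frac{4}{150} = 4 \cdot \frac{1}{150} = \frac{2}{75} \approx 0.026667$)
$M{\left(Z \right)} = 0$ ($M{\left(Z \right)} = 0 \sqrt{Z} = 0$)
$\left(M{\left(-67 \right)} + 442\right) \left(P + 1020\right) = \left(0 + 442\right) \left(\frac{2}{75} + 1020\right) = 442 \cdot \frac{76502}{75} = \frac{33813884}{75}$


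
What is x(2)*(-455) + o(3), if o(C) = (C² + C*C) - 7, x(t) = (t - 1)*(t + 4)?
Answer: -2719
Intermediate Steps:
x(t) = (-1 + t)*(4 + t)
o(C) = -7 + 2*C² (o(C) = (C² + C²) - 7 = 2*C² - 7 = -7 + 2*C²)
x(2)*(-455) + o(3) = (-4 + 2² + 3*2)*(-455) + (-7 + 2*3²) = (-4 + 4 + 6)*(-455) + (-7 + 2*9) = 6*(-455) + (-7 + 18) = -2730 + 11 = -2719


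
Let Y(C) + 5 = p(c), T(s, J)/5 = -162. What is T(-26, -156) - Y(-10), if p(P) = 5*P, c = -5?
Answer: -780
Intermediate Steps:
T(s, J) = -810 (T(s, J) = 5*(-162) = -810)
Y(C) = -30 (Y(C) = -5 + 5*(-5) = -5 - 25 = -30)
T(-26, -156) - Y(-10) = -810 - 1*(-30) = -810 + 30 = -780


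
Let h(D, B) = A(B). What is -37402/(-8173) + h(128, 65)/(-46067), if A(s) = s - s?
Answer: 37402/8173 ≈ 4.5763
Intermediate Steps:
A(s) = 0
h(D, B) = 0
-37402/(-8173) + h(128, 65)/(-46067) = -37402/(-8173) + 0/(-46067) = -37402*(-1/8173) + 0*(-1/46067) = 37402/8173 + 0 = 37402/8173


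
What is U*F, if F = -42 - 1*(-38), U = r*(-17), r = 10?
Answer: 680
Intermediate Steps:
U = -170 (U = 10*(-17) = -170)
F = -4 (F = -42 + 38 = -4)
U*F = -170*(-4) = 680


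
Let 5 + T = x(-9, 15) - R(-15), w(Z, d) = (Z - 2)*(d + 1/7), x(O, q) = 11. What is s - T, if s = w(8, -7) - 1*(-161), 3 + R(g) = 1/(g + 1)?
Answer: 1551/14 ≈ 110.79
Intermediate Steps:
w(Z, d) = (-2 + Z)*(⅐ + d) (w(Z, d) = (-2 + Z)*(d + ⅐) = (-2 + Z)*(⅐ + d))
R(g) = -3 + 1/(1 + g) (R(g) = -3 + 1/(g + 1) = -3 + 1/(1 + g))
s = 839/7 (s = (-2/7 - 2*(-7) + (⅐)*8 + 8*(-7)) - 1*(-161) = (-2/7 + 14 + 8/7 - 56) + 161 = -288/7 + 161 = 839/7 ≈ 119.86)
T = 127/14 (T = -5 + (11 - (-2 - 3*(-15))/(1 - 15)) = -5 + (11 - (-2 + 45)/(-14)) = -5 + (11 - (-1)*43/14) = -5 + (11 - 1*(-43/14)) = -5 + (11 + 43/14) = -5 + 197/14 = 127/14 ≈ 9.0714)
s - T = 839/7 - 1*127/14 = 839/7 - 127/14 = 1551/14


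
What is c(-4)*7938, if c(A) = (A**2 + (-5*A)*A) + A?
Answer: -539784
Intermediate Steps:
c(A) = A - 4*A**2 (c(A) = (A**2 - 5*A**2) + A = -4*A**2 + A = A - 4*A**2)
c(-4)*7938 = -4*(1 - 4*(-4))*7938 = -4*(1 + 16)*7938 = -4*17*7938 = -68*7938 = -539784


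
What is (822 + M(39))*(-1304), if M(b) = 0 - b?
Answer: -1021032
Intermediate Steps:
M(b) = -b
(822 + M(39))*(-1304) = (822 - 1*39)*(-1304) = (822 - 39)*(-1304) = 783*(-1304) = -1021032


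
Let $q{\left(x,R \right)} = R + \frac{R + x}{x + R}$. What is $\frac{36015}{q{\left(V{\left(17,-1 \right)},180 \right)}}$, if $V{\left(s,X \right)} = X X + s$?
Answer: $\frac{36015}{181} \approx 198.98$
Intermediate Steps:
$V{\left(s,X \right)} = s + X^{2}$ ($V{\left(s,X \right)} = X^{2} + s = s + X^{2}$)
$q{\left(x,R \right)} = 1 + R$ ($q{\left(x,R \right)} = R + \frac{R + x}{R + x} = R + 1 = 1 + R$)
$\frac{36015}{q{\left(V{\left(17,-1 \right)},180 \right)}} = \frac{36015}{1 + 180} = \frac{36015}{181}$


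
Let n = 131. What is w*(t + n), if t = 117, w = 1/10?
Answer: 124/5 ≈ 24.800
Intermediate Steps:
w = ⅒ ≈ 0.10000
w*(t + n) = (117 + 131)/10 = (⅒)*248 = 124/5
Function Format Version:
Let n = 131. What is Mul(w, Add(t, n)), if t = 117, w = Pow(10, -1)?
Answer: Rational(124, 5) ≈ 24.800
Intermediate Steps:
w = Rational(1, 10) ≈ 0.10000
Mul(w, Add(t, n)) = Mul(Rational(1, 10), Add(117, 131)) = Mul(Rational(1, 10), 248) = Rational(124, 5)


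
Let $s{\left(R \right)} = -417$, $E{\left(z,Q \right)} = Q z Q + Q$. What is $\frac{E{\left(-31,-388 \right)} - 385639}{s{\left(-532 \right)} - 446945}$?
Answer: $\frac{5052891}{447362} \approx 11.295$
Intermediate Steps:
$E{\left(z,Q \right)} = Q + z Q^{2}$ ($E{\left(z,Q \right)} = z Q^{2} + Q = Q + z Q^{2}$)
$\frac{E{\left(-31,-388 \right)} - 385639}{s{\left(-532 \right)} - 446945} = \frac{- 388 \left(1 - -12028\right) - 385639}{-417 - 446945} = \frac{- 388 \left(1 + 12028\right) - 385639}{-447362} = \left(\left(-388\right) 12029 - 385639\right) \left(- \frac{1}{447362}\right) = \left(-4667252 - 385639\right) \left(- \frac{1}{447362}\right) = \left(-5052891\right) \left(- \frac{1}{447362}\right) = \frac{5052891}{447362}$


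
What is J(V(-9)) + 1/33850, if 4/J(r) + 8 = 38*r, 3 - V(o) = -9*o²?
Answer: 20401/117662600 ≈ 0.00017339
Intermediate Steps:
V(o) = 3 + 9*o² (V(o) = 3 - (-9)*o² = 3 + 9*o²)
J(r) = 4/(-8 + 38*r)
J(V(-9)) + 1/33850 = 2/(-4 + 19*(3 + 9*(-9)²)) + 1/33850 = 2/(-4 + 19*(3 + 9*81)) + 1/33850 = 2/(-4 + 19*(3 + 729)) + 1/33850 = 2/(-4 + 19*732) + 1/33850 = 2/(-4 + 13908) + 1/33850 = 2/13904 + 1/33850 = 2*(1/13904) + 1/33850 = 1/6952 + 1/33850 = 20401/117662600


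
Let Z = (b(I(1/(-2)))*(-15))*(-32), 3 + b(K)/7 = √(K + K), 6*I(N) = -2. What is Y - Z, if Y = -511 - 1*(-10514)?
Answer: 20083 - 1120*I*√6 ≈ 20083.0 - 2743.4*I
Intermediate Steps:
I(N) = -⅓ (I(N) = (⅙)*(-2) = -⅓)
b(K) = -21 + 7*√2*√K (b(K) = -21 + 7*√(K + K) = -21 + 7*√(2*K) = -21 + 7*(√2*√K) = -21 + 7*√2*√K)
Z = -10080 + 1120*I*√6 (Z = ((-21 + 7*√2*√(-⅓))*(-15))*(-32) = ((-21 + 7*√2*(I*√3/3))*(-15))*(-32) = ((-21 + 7*I*√6/3)*(-15))*(-32) = (315 - 35*I*√6)*(-32) = -10080 + 1120*I*√6 ≈ -10080.0 + 2743.4*I)
Y = 10003 (Y = -511 + 10514 = 10003)
Y - Z = 10003 - (-10080 + 1120*I*√6) = 10003 + (10080 - 1120*I*√6) = 20083 - 1120*I*√6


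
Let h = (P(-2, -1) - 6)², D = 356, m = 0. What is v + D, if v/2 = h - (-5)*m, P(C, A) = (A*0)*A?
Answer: 428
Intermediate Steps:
P(C, A) = 0 (P(C, A) = 0*A = 0)
h = 36 (h = (0 - 6)² = (-6)² = 36)
v = 72 (v = 2*(36 - (-5)*0) = 2*(36 - 1*0) = 2*(36 + 0) = 2*36 = 72)
v + D = 72 + 356 = 428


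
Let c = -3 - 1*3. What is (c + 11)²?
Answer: 25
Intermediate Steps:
c = -6 (c = -3 - 3 = -6)
(c + 11)² = (-6 + 11)² = 5² = 25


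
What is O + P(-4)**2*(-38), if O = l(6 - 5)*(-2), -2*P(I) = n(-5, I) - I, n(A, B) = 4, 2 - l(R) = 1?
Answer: -610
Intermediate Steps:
l(R) = 1 (l(R) = 2 - 1*1 = 2 - 1 = 1)
P(I) = -2 + I/2 (P(I) = -(4 - I)/2 = -2 + I/2)
O = -2 (O = 1*(-2) = -2)
O + P(-4)**2*(-38) = -2 + (-2 + (1/2)*(-4))**2*(-38) = -2 + (-2 - 2)**2*(-38) = -2 + (-4)**2*(-38) = -2 + 16*(-38) = -2 - 608 = -610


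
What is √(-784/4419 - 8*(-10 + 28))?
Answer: 8*I*√4887905/1473 ≈ 12.007*I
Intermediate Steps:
√(-784/4419 - 8*(-10 + 28)) = √(-784*1/4419 - 8*18) = √(-784/4419 - 144) = √(-637120/4419) = 8*I*√4887905/1473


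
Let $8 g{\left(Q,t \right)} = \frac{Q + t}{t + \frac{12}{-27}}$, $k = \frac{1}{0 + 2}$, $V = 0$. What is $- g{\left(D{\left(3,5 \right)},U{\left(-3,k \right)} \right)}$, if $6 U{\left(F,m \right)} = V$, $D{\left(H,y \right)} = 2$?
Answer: $\frac{9}{16} \approx 0.5625$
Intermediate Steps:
$k = \frac{1}{2} \approx 0.5$
$U{\left(F,m \right)} = 0$ ($U{\left(F,m \right)} = \frac{1}{6} \cdot 0 = 0$)
$g{\left(Q,t \right)} = \frac{Q + t}{8 \left(- \frac{4}{9} + t\right)}$ ($g{\left(Q,t \right)} = \frac{\left(Q + t\right) \frac{1}{t + \frac{12}{-27}}}{8} = \frac{\left(Q + t\right) \frac{1}{t + 12 \left(- \frac{1}{27}\right)}}{8} = \frac{\left(Q + t\right) \frac{1}{t - \frac{4}{9}}}{8} = \frac{\left(Q + t\right) \frac{1}{- \frac{4}{9} + t}}{8} = \frac{\frac{1}{- \frac{4}{9} + t} \left(Q + t\right)}{8} = \frac{Q + t}{8 \left(- \frac{4}{9} + t\right)}$)
$- g{\left(D{\left(3,5 \right)},U{\left(-3,k \right)} \right)} = - \frac{9 \left(2 + 0\right)}{8 \left(-4 + 9 \cdot 0\right)} = - \frac{9 \cdot 2}{8 \left(-4 + 0\right)} = - \frac{9 \cdot 2}{8 \left(-4\right)} = - \frac{9 \left(-1\right) 2}{8 \cdot 4} = \left(-1\right) \left(- \frac{9}{16}\right) = \frac{9}{16}$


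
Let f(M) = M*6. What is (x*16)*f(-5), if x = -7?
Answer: 3360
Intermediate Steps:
f(M) = 6*M
(x*16)*f(-5) = (-7*16)*(6*(-5)) = -112*(-30) = 3360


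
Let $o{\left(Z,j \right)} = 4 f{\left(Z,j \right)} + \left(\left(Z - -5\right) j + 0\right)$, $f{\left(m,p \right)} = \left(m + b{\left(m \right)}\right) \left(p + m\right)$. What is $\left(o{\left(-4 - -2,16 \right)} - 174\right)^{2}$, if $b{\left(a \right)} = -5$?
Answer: $268324$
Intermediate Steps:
$f{\left(m,p \right)} = \left(-5 + m\right) \left(m + p\right)$ ($f{\left(m,p \right)} = \left(m - 5\right) \left(p + m\right) = \left(-5 + m\right) \left(m + p\right)$)
$o{\left(Z,j \right)} = - 20 Z - 20 j + 4 Z^{2} + j \left(5 + Z\right) + 4 Z j$ ($o{\left(Z,j \right)} = 4 \left(Z^{2} - 5 Z - 5 j + Z j\right) + \left(\left(Z - -5\right) j + 0\right) = \left(- 20 Z - 20 j + 4 Z^{2} + 4 Z j\right) + \left(\left(Z + 5\right) j + 0\right) = \left(- 20 Z - 20 j + 4 Z^{2} + 4 Z j\right) + \left(\left(5 + Z\right) j + 0\right) = \left(- 20 Z - 20 j + 4 Z^{2} + 4 Z j\right) + \left(j \left(5 + Z\right) + 0\right) = \left(- 20 Z - 20 j + 4 Z^{2} + 4 Z j\right) + j \left(5 + Z\right) = - 20 Z - 20 j + 4 Z^{2} + j \left(5 + Z\right) + 4 Z j$)
$\left(o{\left(-4 - -2,16 \right)} - 174\right)^{2} = \left(\left(- 20 \left(-4 - -2\right) - 240 + 4 \left(-4 - -2\right)^{2} + 5 \left(-4 - -2\right) 16\right) - 174\right)^{2} = \left(\left(- 20 \left(-4 + 2\right) - 240 + 4 \left(-4 + 2\right)^{2} + 5 \left(-4 + 2\right) 16\right) - 174\right)^{2} = \left(\left(\left(-20\right) \left(-2\right) - 240 + 4 \left(-2\right)^{2} + 5 \left(-2\right) 16\right) - 174\right)^{2} = \left(\left(40 - 240 + 4 \cdot 4 - 160\right) - 174\right)^{2} = \left(\left(40 - 240 + 16 - 160\right) - 174\right)^{2} = \left(-344 - 174\right)^{2} = \left(-518\right)^{2} = 268324$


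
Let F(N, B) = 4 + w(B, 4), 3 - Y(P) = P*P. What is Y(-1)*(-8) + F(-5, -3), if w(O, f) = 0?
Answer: -12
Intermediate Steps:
Y(P) = 3 - P² (Y(P) = 3 - P*P = 3 - P²)
F(N, B) = 4 (F(N, B) = 4 + 0 = 4)
Y(-1)*(-8) + F(-5, -3) = (3 - 1*(-1)²)*(-8) + 4 = (3 - 1*1)*(-8) + 4 = (3 - 1)*(-8) + 4 = 2*(-8) + 4 = -16 + 4 = -12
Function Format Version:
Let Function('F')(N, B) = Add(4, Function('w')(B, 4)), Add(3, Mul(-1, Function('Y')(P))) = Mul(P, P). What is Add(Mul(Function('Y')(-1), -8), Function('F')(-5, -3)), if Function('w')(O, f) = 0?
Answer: -12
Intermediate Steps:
Function('Y')(P) = Add(3, Mul(-1, Pow(P, 2))) (Function('Y')(P) = Add(3, Mul(-1, Mul(P, P))) = Add(3, Mul(-1, Pow(P, 2))))
Function('F')(N, B) = 4 (Function('F')(N, B) = Add(4, 0) = 4)
Add(Mul(Function('Y')(-1), -8), Function('F')(-5, -3)) = Add(Mul(Add(3, Mul(-1, Pow(-1, 2))), -8), 4) = Add(Mul(Add(3, Mul(-1, 1)), -8), 4) = Add(Mul(Add(3, -1), -8), 4) = Add(Mul(2, -8), 4) = Add(-16, 4) = -12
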